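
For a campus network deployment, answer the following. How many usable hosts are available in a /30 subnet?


Given: subnet mask /30
Host bits = 32 - 30 = 2
Total addresses = 2^2 = 4
Usable hosts = 4 - 2 (network + broadcast) = 2

2


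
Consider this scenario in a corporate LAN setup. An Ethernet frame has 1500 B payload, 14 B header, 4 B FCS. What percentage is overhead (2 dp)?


Given: payload = 1500 B, header = 14 B, trailer = 4 B
Overhead bytes = header + trailer = 14 + 4 = 18
Total frame = payload + overhead = 1500 + 18 = 1518
Overhead % = 18 / 1518 * 100 = 1.1858% -> 1.19% (2 dp)

1.19


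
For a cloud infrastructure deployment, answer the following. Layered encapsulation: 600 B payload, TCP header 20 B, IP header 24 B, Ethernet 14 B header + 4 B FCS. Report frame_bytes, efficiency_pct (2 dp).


TCP segment = 600 + 20 = 620 B
IP packet = 620 + 24 = 644 B
Ethernet frame = 644 + 14 + 4 = 662 B
Efficiency = app / frame = 600 / 662 = 0.906344 = 90.6344% -> 90.63% (2 dp)

662, 90.63


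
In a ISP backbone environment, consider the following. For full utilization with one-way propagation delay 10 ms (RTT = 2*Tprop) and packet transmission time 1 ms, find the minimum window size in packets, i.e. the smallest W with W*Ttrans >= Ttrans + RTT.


Given: Ttrans = 1 ms, RTT = 20 ms (= 2 * Tprop, Tprop = 10 ms)
Time until first ACK returns = Ttrans + RTT = 1 + 20 = 21 ms
Need W * Ttrans >= Ttrans + RTT  ->  W >= (Ttrans + RTT) / Ttrans
(Ttrans + RTT) / Ttrans = 21 / 1 = 21
W_min = ceil(21) = 21

21


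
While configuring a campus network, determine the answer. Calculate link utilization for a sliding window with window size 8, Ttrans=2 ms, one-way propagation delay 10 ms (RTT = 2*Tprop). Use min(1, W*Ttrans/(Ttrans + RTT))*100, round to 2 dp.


Given: W = 8, Ttrans = 2 ms, RTT = 20 ms (= 2 * Tprop, Tprop = 10 ms)
Cycle time = Ttrans + RTT = 2 + 20 = 22 ms (first packet sent until its ACK returns)
W * Ttrans = 8 * 2 = 16 ms of sending per cycle
W * Ttrans / (Ttrans + RTT) = 16 / 22 = 0.727273
U = min(1, 0.727273) = 0.727273
U% = 72.73%

72.73


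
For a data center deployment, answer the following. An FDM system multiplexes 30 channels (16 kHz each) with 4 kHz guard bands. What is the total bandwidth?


Given: 30 channels, 16 kHz each, guard = 4 kHz
Channel bandwidth = 30 * 16 = 480 kHz
Guard bands = 29 gaps * 4 kHz = 116 kHz
Total = 480 + 116 = 596 kHz

596


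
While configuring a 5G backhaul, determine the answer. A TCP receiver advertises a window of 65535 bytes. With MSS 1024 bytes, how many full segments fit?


Given: RWND = 65535 bytes, MSS = 1024 bytes
Full segments = floor(RWND / MSS)
Full segments = floor(65535 / 1024)
Full segments = floor(63.999) = 63

63


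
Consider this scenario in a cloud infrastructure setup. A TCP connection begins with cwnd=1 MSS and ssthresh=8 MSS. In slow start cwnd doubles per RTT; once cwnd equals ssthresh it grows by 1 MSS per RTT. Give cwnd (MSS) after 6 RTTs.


RTT 0: cwnd = 1 MSS (initial)
RTT 1: cwnd = 2 MSS (slow start, doubled)
RTT 2: cwnd = 4 MSS (slow start, doubled)
RTT 3: cwnd = 8 MSS (slow start, doubled)
RTT 4: cwnd = 9 MSS (congestion avoidance, +1)
RTT 5: cwnd = 10 MSS (congestion avoidance, +1)
RTT 6: cwnd = 11 MSS (congestion avoidance, +1)

11


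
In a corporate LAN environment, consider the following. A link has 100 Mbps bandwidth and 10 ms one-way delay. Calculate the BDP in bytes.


Given: bandwidth = 100 Mbps, delay = 10 ms
BDP in bits = 100 * 10^6 * 10 / 1000
BDP in bits = 1000000
BDP in bytes = 1000000 / 8 = 125000

125000


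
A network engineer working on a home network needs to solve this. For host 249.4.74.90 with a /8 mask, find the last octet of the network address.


Given: IP = 249.4.74.90, prefix = /8
Subnet mask = 255.0.0.0
Last octet of IP: 90
Last octet of mask: 0
Network last octet = 90 AND 0 = 0

0


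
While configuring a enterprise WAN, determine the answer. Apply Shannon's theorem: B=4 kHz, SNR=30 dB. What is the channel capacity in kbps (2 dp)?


Given: B = 4 kHz, SNR = 30 dB
SNR linear = 10^(30/10) = 1000
1 + SNR = 1001
log2(1001) = 9.9672262588
C = 4 * 1000 * 9.9672262588 = 39868.9050 bps
C = 39.868905 kbps -> 39.87 kbps (2 dp)

39.87


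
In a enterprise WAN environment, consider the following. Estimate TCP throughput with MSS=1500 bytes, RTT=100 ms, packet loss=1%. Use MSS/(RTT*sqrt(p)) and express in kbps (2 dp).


Given: MSS = 1500 bytes, RTT = 100 ms, loss = 1%
RTT in seconds = 100 / 1000 = 0.1
Loss rate = 1% = 0.01
sqrt(loss) = sqrt(0.01) = 0.1
Throughput (bytes/s) = 1500 / (0.1 * 0.1) = 150000.0000
Throughput (kbps) = 150000.0000 * 8 / 1000 = 1200.000000 -> 1200.00 kbps (2 dp)

1200.00


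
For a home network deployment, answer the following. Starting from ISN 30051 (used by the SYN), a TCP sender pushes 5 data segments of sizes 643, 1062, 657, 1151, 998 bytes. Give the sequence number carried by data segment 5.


The SYN occupies sequence number ISN = 30051, so the first data byte is ISN + 1 = 30052.
SEQ of data segment i = (ISN + 1) + sum of payload sizes of segments 1..i-1.
Segment 1: SEQ = 30052, payload = 643 bytes
Segment 2: SEQ = 30695, payload = 1062 bytes
Segment 3: SEQ = 31757, payload = 657 bytes
Segment 4: SEQ = 32414, payload = 1151 bytes
Segment 5: SEQ = 33565, payload = 998 bytes
SEQ of segment 5 = 30052 + 643 + 1062 + 657 + 1151 = 33565

33565


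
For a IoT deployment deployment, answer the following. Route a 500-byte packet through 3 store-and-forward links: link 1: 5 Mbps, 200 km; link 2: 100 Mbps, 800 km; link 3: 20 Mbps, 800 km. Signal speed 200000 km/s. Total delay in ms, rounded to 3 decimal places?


Packet = 500 bytes = 4000 bits. Store-and-forward: sum (t_trans + t_prop) per link.
Link 1: t_trans = 4000/(5*10^6) s = 0.8000 ms; t_prop = 200/200000 s = 1.0000 ms; subtotal = 1.8000 ms
Link 2: t_trans = 4000/(100*10^6) s = 0.0400 ms; t_prop = 800/200000 s = 4.0000 ms; subtotal = 4.0400 ms
Link 3: t_trans = 4000/(20*10^6) s = 0.2000 ms; t_prop = 800/200000 s = 4.0000 ms; subtotal = 4.2000 ms
End-to-end = 1.8000 + 4.0400 + 4.2000 = 10.0400 ms -> 10.040 ms (3 dp)

10.040


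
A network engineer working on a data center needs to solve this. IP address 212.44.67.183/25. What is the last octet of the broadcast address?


Given: IP = 212.44.67.183, prefix = /25
Host bits = 32 - 25 = 7
Network last octet = 183 AND mask = 128
Host part size = 2^7 - 1 = 127
Broadcast last octet = 128 OR 127 = 255

255


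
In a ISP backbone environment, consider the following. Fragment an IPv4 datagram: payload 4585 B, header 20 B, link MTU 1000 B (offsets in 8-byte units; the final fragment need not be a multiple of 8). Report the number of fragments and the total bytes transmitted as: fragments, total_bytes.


Max data per non-final fragment = floor((MTU - header)/8)*8 = floor((1000 - 20)/8)*8 = floor(980/8)*8 = 976 B
Final fragment needs no 8-byte alignment: it can carry up to MTU - header = 980 B
Non-final fragments needed = ceil((payload - 980) / 976) = ceil(3605/976) = ceil(3.6936) = 4
Number of fragments = 4 + 1 = 5
Fragment sizes (data): 4 * 976 B + 681 B (last, 681 <= 980 OK)
Total bytes sent = payload + n_frags * header = 4585 + 5*20 = 4585 + 100 = 4685 B

5, 4685


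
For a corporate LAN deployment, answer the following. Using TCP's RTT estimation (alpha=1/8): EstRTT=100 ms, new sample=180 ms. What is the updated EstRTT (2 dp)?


Given: EstRTT = 100 ms, SampleRTT = 180 ms, alpha = 1/8
New EstRTT = (1 - alpha) * EstRTT + alpha * SampleRTT
(7/8) * 100 = 87.5
(1/8) * 180 = 22.5
New EstRTT = 87.5 + 22.5 = 110 ms -> 110.00 ms (2 dp)

110.00


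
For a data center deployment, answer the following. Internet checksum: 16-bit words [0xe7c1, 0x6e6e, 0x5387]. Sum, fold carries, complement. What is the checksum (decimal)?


Given words: [0xe7c1, 0x6e6e, 0x5387]
Step 1: Sum all words
Raw sum = 59329 + 28270 + 21383 = 108982
Step 2: Fold carry: (43446 + 1) = 43447
One's complement = ~43447 & 0xFFFF = 22088

22088


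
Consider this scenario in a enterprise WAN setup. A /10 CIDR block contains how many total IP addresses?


Given: CIDR prefix /10
Host bits = 32 - 10 = 22
Total addresses = 2^22 = 4194304

4194304


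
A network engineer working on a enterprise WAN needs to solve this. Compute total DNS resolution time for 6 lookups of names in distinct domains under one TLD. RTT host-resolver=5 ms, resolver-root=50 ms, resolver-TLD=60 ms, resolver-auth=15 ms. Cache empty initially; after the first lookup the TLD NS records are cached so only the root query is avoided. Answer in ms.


Lookup 1 (cold cache): local + root + TLD + auth = 5 + 50 + 60 + 15 = 130 ms
Lookups 2..6 (TLD NS cached -> skip root; new domain -> still ask TLD and auth): local + TLD + auth = 5 + 60 + 15 = 80 ms each
Remaining 5 lookups: 5 * 80 = 400 ms
Total = 130 + 400 = 530 ms

530


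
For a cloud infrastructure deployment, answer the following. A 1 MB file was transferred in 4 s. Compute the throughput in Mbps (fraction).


Given: file = 1 MB, time = 4 s
File in Mb = 1 * 8 = 8 Mb
Throughput = 8 / 4 Mbps
Throughput = 2 Mbps

2


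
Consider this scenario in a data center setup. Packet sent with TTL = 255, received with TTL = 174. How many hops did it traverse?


Given: initial TTL = 255, received TTL = 174
Hops = initial TTL - received TTL
Hops = 255 - 174 = 81

81


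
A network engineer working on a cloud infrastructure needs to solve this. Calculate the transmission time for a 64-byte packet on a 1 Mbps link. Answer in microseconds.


Given: packet = 64 bytes, bandwidth = 1 Mbps
Packet in bits = 64 * 8 = 512 bits
Bandwidth = 1 * 10^6 = 1000000 bps
Time = 512 / 1000000 seconds
Time in us = 512 * 10^6 / 1000000 = 512

512


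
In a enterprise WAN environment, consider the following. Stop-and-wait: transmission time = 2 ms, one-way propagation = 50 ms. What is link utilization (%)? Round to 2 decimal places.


Given: Ttrans = 2 ms, Tprop = 50 ms
RTT = 2 * Tprop = 2 * 50 = 100 ms
U = Ttrans / (Ttrans + RTT)
U = 2 / (2 + 100)
U = 2 / 102 = 0.019608
U% = 1.96%

1.96


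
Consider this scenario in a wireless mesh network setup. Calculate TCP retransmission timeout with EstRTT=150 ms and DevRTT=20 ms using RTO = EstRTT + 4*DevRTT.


Given: EstRTT = 150 ms, DevRTT = 20 ms
Timeout = EstRTT + 4 * DevRTT
4 * DevRTT = 4 * 20 = 80
Timeout = 150 + 80 = 230 ms

230


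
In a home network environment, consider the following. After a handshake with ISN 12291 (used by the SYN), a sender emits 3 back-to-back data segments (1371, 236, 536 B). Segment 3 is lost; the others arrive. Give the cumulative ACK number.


SYN uses sequence number 12291; first data byte = ISN + 1 = 12292.
Segment 1: SEQ = 12292, len = 1371 B, covers [12292, 13662]
Segment 2: SEQ = 13663, len = 236 B, covers [13663, 13898]
Segment 3: SEQ = 13899, len = 536 B, covers [13899, 14434] [LOST]
In-order data received: bytes [12292, 13898] (segments 1..2).
Segment 3 missing -> gap begins at byte 13899.
Cumulative ACK = next expected in-order byte = 12292 + 1371 + 236 = 13899

13899


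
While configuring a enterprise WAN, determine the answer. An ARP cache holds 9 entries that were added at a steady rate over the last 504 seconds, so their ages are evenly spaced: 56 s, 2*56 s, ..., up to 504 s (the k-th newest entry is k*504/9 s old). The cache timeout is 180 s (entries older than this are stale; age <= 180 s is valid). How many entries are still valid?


Ages are k * 504/9 s for k = 1..9 (spacing = 56.0000 s).
Entry k is valid iff k * 504/9 <= 180 iff k <= 9 * 180 / 504 = 3.2143
n_valid = floor(3.2143) = 3
(n_stale = 9 - 3 = 6)

3


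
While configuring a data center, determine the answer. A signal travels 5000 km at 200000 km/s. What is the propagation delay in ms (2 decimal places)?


Given: distance = 5000 km, speed = 200000 km/s
Delay = distance / speed = 5000 / 200000 seconds
Delay in ms = 5000 * 1000 / 200000
Delay = 25.0000 ms
Rounded to 2 dp = 25.00 ms

25.00


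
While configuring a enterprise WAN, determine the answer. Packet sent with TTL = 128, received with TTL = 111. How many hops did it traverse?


Given: initial TTL = 128, received TTL = 111
Hops = initial TTL - received TTL
Hops = 128 - 111 = 17

17


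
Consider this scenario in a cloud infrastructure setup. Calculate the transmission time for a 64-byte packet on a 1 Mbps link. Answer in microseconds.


Given: packet = 64 bytes, bandwidth = 1 Mbps
Packet in bits = 64 * 8 = 512 bits
Bandwidth = 1 * 10^6 = 1000000 bps
Time = 512 / 1000000 seconds
Time in us = 512 * 10^6 / 1000000 = 512

512


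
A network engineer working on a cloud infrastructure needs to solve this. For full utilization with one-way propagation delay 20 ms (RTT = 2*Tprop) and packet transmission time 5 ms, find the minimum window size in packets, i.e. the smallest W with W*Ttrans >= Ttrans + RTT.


Given: Ttrans = 5 ms, RTT = 40 ms (= 2 * Tprop, Tprop = 20 ms)
Time until first ACK returns = Ttrans + RTT = 5 + 40 = 45 ms
Need W * Ttrans >= Ttrans + RTT  ->  W >= (Ttrans + RTT) / Ttrans
(Ttrans + RTT) / Ttrans = 45 / 5 = 9
W_min = ceil(9) = 9

9


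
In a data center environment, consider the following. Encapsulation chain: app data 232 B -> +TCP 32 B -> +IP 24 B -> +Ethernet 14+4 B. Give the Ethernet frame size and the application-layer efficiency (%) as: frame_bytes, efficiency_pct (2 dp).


TCP segment = 232 + 32 = 264 B
IP packet = 264 + 24 = 288 B
Ethernet frame = 288 + 14 + 4 = 306 B
Efficiency = app / frame = 232 / 306 = 0.758170 = 75.8170% -> 75.82% (2 dp)

306, 75.82


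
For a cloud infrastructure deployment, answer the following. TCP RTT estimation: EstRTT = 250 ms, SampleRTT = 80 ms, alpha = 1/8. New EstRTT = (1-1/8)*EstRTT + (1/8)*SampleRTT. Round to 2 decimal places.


Given: EstRTT = 250 ms, SampleRTT = 80 ms, alpha = 1/8
New EstRTT = (1 - alpha) * EstRTT + alpha * SampleRTT
(7/8) * 250 = 218.75
(1/8) * 80 = 10
New EstRTT = 218.75 + 10 = 228.75 ms -> 228.75 ms (2 dp)

228.75


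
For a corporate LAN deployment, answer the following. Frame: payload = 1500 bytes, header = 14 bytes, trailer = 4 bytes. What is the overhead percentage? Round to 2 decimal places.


Given: payload = 1500 B, header = 14 B, trailer = 4 B
Overhead bytes = header + trailer = 14 + 4 = 18
Total frame = payload + overhead = 1500 + 18 = 1518
Overhead % = 18 / 1518 * 100 = 1.1858% -> 1.19% (2 dp)

1.19


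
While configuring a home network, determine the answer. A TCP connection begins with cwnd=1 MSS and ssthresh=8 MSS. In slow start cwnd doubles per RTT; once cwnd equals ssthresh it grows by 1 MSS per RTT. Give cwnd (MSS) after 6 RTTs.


RTT 0: cwnd = 1 MSS (initial)
RTT 1: cwnd = 2 MSS (slow start, doubled)
RTT 2: cwnd = 4 MSS (slow start, doubled)
RTT 3: cwnd = 8 MSS (slow start, doubled)
RTT 4: cwnd = 9 MSS (congestion avoidance, +1)
RTT 5: cwnd = 10 MSS (congestion avoidance, +1)
RTT 6: cwnd = 11 MSS (congestion avoidance, +1)

11


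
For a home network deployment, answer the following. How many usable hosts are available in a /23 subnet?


Given: subnet mask /23
Host bits = 32 - 23 = 9
Total addresses = 2^9 = 512
Usable hosts = 512 - 2 (network + broadcast) = 510

510


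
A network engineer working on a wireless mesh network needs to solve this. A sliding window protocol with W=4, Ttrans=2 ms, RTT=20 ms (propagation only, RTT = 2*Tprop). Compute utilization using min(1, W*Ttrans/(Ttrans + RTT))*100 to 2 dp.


Given: W = 4, Ttrans = 2 ms, RTT = 20 ms (= 2 * Tprop, Tprop = 10 ms)
Cycle time = Ttrans + RTT = 2 + 20 = 22 ms (first packet sent until its ACK returns)
W * Ttrans = 4 * 2 = 8 ms of sending per cycle
W * Ttrans / (Ttrans + RTT) = 8 / 22 = 0.363636
U = min(1, 0.363636) = 0.363636
U% = 36.36%

36.36


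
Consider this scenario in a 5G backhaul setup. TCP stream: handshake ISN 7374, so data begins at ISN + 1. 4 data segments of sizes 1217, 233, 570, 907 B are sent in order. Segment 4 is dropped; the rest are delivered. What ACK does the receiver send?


SYN uses sequence number 7374; first data byte = ISN + 1 = 7375.
Segment 1: SEQ = 7375, len = 1217 B, covers [7375, 8591]
Segment 2: SEQ = 8592, len = 233 B, covers [8592, 8824]
Segment 3: SEQ = 8825, len = 570 B, covers [8825, 9394]
Segment 4: SEQ = 9395, len = 907 B, covers [9395, 10301] [LOST]
In-order data received: bytes [7375, 9394] (segments 1..3).
Segment 4 missing -> gap begins at byte 9395.
Cumulative ACK = next expected in-order byte = 7375 + 1217 + 233 + 570 = 9395

9395


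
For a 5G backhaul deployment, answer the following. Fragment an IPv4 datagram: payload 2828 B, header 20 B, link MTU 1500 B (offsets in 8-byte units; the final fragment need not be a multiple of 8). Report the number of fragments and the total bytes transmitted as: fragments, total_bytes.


Max data per non-final fragment = floor((MTU - header)/8)*8 = floor((1500 - 20)/8)*8 = floor(1480/8)*8 = 1480 B
Final fragment needs no 8-byte alignment: it can carry up to MTU - header = 1480 B
Non-final fragments needed = ceil((payload - 1480) / 1480) = ceil(1348/1480) = ceil(0.9108) = 1
Number of fragments = 1 + 1 = 2
Fragment sizes (data): 1 * 1480 B + 1348 B (last, 1348 <= 1480 OK)
Total bytes sent = payload + n_frags * header = 2828 + 2*20 = 2828 + 40 = 2868 B

2, 2868


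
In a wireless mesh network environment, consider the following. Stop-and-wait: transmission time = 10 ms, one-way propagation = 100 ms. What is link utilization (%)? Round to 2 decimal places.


Given: Ttrans = 10 ms, Tprop = 100 ms
RTT = 2 * Tprop = 2 * 100 = 200 ms
U = Ttrans / (Ttrans + RTT)
U = 10 / (10 + 200)
U = 10 / 210 = 0.047619
U% = 4.76%

4.76


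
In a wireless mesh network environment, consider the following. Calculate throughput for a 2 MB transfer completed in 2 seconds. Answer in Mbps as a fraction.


Given: file = 2 MB, time = 2 s
File in Mb = 2 * 8 = 16 Mb
Throughput = 16 / 2 Mbps
Throughput = 8 Mbps

8


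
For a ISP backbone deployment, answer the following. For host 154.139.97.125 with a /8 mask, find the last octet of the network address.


Given: IP = 154.139.97.125, prefix = /8
Subnet mask = 255.0.0.0
Last octet of IP: 125
Last octet of mask: 0
Network last octet = 125 AND 0 = 0

0


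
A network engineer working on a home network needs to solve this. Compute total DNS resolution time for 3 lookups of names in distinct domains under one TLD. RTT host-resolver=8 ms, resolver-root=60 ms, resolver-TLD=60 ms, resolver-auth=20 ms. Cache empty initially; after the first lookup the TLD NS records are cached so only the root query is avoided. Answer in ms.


Lookup 1 (cold cache): local + root + TLD + auth = 8 + 60 + 60 + 20 = 148 ms
Lookups 2..3 (TLD NS cached -> skip root; new domain -> still ask TLD and auth): local + TLD + auth = 8 + 60 + 20 = 88 ms each
Remaining 2 lookups: 2 * 88 = 176 ms
Total = 148 + 176 = 324 ms

324


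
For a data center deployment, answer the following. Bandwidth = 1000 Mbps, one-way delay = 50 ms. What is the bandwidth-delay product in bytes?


Given: bandwidth = 1000 Mbps, delay = 50 ms
BDP in bits = 1000 * 10^6 * 50 / 1000
BDP in bits = 50000000
BDP in bytes = 50000000 / 8 = 6250000

6250000


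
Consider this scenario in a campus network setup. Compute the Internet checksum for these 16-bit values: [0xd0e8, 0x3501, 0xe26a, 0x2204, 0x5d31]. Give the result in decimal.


Given words: [0xd0e8, 0x3501, 0xe26a, 0x2204, 0x5d31]
Step 1: Sum all words
Raw sum = 53480 + 13569 + 57962 + 8708 + 23857 = 157576
Step 2: Fold carry: (26504 + 2) = 26506
One's complement = ~26506 & 0xFFFF = 39029

39029


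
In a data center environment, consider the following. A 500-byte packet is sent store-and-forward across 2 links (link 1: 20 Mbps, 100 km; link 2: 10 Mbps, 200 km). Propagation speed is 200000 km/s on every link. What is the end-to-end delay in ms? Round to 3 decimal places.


Packet = 500 bytes = 4000 bits. Store-and-forward: sum (t_trans + t_prop) per link.
Link 1: t_trans = 4000/(20*10^6) s = 0.2000 ms; t_prop = 100/200000 s = 0.5000 ms; subtotal = 0.7000 ms
Link 2: t_trans = 4000/(10*10^6) s = 0.4000 ms; t_prop = 200/200000 s = 1.0000 ms; subtotal = 1.4000 ms
End-to-end = 0.7000 + 1.4000 = 2.1000 ms -> 2.100 ms (3 dp)

2.100


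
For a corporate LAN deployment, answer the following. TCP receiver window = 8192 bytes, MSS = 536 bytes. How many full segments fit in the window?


Given: RWND = 8192 bytes, MSS = 536 bytes
Full segments = floor(RWND / MSS)
Full segments = floor(8192 / 536)
Full segments = floor(15.2836) = 15

15


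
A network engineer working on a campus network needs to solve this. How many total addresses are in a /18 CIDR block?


Given: CIDR prefix /18
Host bits = 32 - 18 = 14
Total addresses = 2^14 = 16384

16384


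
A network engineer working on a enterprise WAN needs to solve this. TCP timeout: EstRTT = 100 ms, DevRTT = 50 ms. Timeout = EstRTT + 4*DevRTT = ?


Given: EstRTT = 100 ms, DevRTT = 50 ms
Timeout = EstRTT + 4 * DevRTT
4 * DevRTT = 4 * 50 = 200
Timeout = 100 + 200 = 300 ms

300


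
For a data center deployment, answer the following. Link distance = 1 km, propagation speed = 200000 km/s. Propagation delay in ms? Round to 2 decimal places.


Given: distance = 1 km, speed = 200000 km/s
Delay = distance / speed = 1 / 200000 seconds
Delay in ms = 1 * 1000 / 200000
Delay = 0.0050 ms
Rounded to 2 dp = 0.01 ms

0.01


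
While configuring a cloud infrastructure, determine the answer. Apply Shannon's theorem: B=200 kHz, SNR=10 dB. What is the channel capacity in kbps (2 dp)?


Given: B = 200 kHz, SNR = 10 dB
SNR linear = 10^(10/10) = 10
1 + SNR = 11
log2(11) = 3.4594316186
C = 200 * 1000 * 3.4594316186 = 691886.3237 bps
C = 691.886324 kbps -> 691.89 kbps (2 dp)

691.89


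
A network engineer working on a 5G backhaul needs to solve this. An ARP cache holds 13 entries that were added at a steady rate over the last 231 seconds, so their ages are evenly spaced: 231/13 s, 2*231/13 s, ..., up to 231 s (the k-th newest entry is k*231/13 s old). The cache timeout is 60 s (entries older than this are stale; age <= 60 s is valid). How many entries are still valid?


Ages are k * 231/13 s for k = 1..13 (spacing = 17.7692 s).
Entry k is valid iff k * 231/13 <= 60 iff k <= 13 * 60 / 231 = 3.3766
n_valid = floor(3.3766) = 3
(n_stale = 13 - 3 = 10)

3


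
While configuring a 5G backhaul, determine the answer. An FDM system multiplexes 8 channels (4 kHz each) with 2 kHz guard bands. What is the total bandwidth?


Given: 8 channels, 4 kHz each, guard = 2 kHz
Channel bandwidth = 8 * 4 = 32 kHz
Guard bands = 7 gaps * 2 kHz = 14 kHz
Total = 32 + 14 = 46 kHz

46


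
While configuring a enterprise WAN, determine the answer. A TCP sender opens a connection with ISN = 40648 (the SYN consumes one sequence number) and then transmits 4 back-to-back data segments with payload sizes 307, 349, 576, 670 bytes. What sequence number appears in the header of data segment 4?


The SYN occupies sequence number ISN = 40648, so the first data byte is ISN + 1 = 40649.
SEQ of data segment i = (ISN + 1) + sum of payload sizes of segments 1..i-1.
Segment 1: SEQ = 40649, payload = 307 bytes
Segment 2: SEQ = 40956, payload = 349 bytes
Segment 3: SEQ = 41305, payload = 576 bytes
Segment 4: SEQ = 41881, payload = 670 bytes
SEQ of segment 4 = 40649 + 307 + 349 + 576 = 41881

41881


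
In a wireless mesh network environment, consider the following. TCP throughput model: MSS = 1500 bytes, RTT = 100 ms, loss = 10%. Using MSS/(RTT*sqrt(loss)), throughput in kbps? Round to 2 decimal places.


Given: MSS = 1500 bytes, RTT = 100 ms, loss = 10%
RTT in seconds = 100 / 1000 = 0.1
Loss rate = 10% = 0.1
sqrt(loss) = sqrt(0.1) = 0.316227766017
Throughput (bytes/s) = 1500 / (0.1 * 0.316227766017) = 47434.1649
Throughput (kbps) = 47434.1649 * 8 / 1000 = 379.473319 -> 379.47 kbps (2 dp)

379.47


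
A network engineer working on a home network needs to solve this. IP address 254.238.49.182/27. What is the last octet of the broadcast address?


Given: IP = 254.238.49.182, prefix = /27
Host bits = 32 - 27 = 5
Network last octet = 182 AND mask = 160
Host part size = 2^5 - 1 = 31
Broadcast last octet = 160 OR 31 = 191

191


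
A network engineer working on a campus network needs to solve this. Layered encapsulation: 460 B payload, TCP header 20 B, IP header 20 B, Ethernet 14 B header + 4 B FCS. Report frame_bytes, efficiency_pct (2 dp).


TCP segment = 460 + 20 = 480 B
IP packet = 480 + 20 = 500 B
Ethernet frame = 500 + 14 + 4 = 518 B
Efficiency = app / frame = 460 / 518 = 0.888031 = 88.8031% -> 88.80% (2 dp)

518, 88.80


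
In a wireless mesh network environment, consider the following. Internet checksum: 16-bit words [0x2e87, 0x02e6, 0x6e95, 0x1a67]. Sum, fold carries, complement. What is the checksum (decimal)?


Given words: [0x2e87, 0x02e6, 0x6e95, 0x1a67]
Step 1: Sum all words
Raw sum = 11911 + 742 + 28309 + 6759 = 47721
One's complement = ~47721 & 0xFFFF = 17814

17814


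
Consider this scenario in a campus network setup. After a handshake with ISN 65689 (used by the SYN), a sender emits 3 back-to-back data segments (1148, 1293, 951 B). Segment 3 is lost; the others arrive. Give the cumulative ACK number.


SYN uses sequence number 65689; first data byte = ISN + 1 = 65690.
Segment 1: SEQ = 65690, len = 1148 B, covers [65690, 66837]
Segment 2: SEQ = 66838, len = 1293 B, covers [66838, 68130]
Segment 3: SEQ = 68131, len = 951 B, covers [68131, 69081] [LOST]
In-order data received: bytes [65690, 68130] (segments 1..2).
Segment 3 missing -> gap begins at byte 68131.
Cumulative ACK = next expected in-order byte = 65690 + 1148 + 1293 = 68131

68131


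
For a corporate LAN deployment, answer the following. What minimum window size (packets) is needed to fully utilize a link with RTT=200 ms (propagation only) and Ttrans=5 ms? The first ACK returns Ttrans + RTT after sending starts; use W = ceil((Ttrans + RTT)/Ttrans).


Given: Ttrans = 5 ms, RTT = 200 ms (= 2 * Tprop, Tprop = 100 ms)
Time until first ACK returns = Ttrans + RTT = 5 + 200 = 205 ms
Need W * Ttrans >= Ttrans + RTT  ->  W >= (Ttrans + RTT) / Ttrans
(Ttrans + RTT) / Ttrans = 205 / 5 = 41
W_min = ceil(41) = 41

41


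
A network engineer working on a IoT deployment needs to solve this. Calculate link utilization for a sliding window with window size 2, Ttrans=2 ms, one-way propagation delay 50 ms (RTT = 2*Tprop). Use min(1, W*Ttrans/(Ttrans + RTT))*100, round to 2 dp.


Given: W = 2, Ttrans = 2 ms, RTT = 100 ms (= 2 * Tprop, Tprop = 50 ms)
Cycle time = Ttrans + RTT = 2 + 100 = 102 ms (first packet sent until its ACK returns)
W * Ttrans = 2 * 2 = 4 ms of sending per cycle
W * Ttrans / (Ttrans + RTT) = 4 / 102 = 0.039216
U = min(1, 0.039216) = 0.039216
U% = 3.92%

3.92


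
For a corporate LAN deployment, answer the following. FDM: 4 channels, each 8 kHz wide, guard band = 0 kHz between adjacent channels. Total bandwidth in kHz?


Given: 4 channels, 8 kHz each, guard = 0 kHz
Channel bandwidth = 4 * 8 = 32 kHz
Guard bands = 3 gaps * 0 kHz = 0 kHz
Total = 32 + 0 = 32 kHz

32


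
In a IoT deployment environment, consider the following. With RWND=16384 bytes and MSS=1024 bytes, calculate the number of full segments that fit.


Given: RWND = 16384 bytes, MSS = 1024 bytes
Full segments = floor(RWND / MSS)
Full segments = floor(16384 / 1024)
Full segments = floor(16.0) = 16

16


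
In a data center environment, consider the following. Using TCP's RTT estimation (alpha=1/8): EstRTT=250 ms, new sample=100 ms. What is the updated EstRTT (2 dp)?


Given: EstRTT = 250 ms, SampleRTT = 100 ms, alpha = 1/8
New EstRTT = (1 - alpha) * EstRTT + alpha * SampleRTT
(7/8) * 250 = 218.75
(1/8) * 100 = 12.5
New EstRTT = 218.75 + 12.5 = 231.25 ms -> 231.25 ms (2 dp)

231.25


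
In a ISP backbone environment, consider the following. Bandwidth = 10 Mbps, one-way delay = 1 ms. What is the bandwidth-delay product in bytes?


Given: bandwidth = 10 Mbps, delay = 1 ms
BDP in bits = 10 * 10^6 * 1 / 1000
BDP in bits = 10000
BDP in bytes = 10000 / 8 = 1250

1250


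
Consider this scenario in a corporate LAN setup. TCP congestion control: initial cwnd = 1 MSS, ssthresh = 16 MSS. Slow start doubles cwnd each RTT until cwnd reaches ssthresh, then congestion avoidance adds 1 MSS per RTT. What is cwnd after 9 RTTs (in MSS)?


RTT 0: cwnd = 1 MSS (initial)
RTT 1: cwnd = 2 MSS (slow start, doubled)
RTT 2: cwnd = 4 MSS (slow start, doubled)
RTT 3: cwnd = 8 MSS (slow start, doubled)
RTT 4: cwnd = 16 MSS (slow start, doubled)
RTT 5: cwnd = 17 MSS (congestion avoidance, +1)
RTT 6: cwnd = 18 MSS (congestion avoidance, +1)
RTT 7: cwnd = 19 MSS (congestion avoidance, +1)
RTT 8: cwnd = 20 MSS (congestion avoidance, +1)
RTT 9: cwnd = 21 MSS (congestion avoidance, +1)

21


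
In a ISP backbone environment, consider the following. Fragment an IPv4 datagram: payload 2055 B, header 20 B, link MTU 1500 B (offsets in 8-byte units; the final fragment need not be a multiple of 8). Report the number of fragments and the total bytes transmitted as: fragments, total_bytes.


Max data per non-final fragment = floor((MTU - header)/8)*8 = floor((1500 - 20)/8)*8 = floor(1480/8)*8 = 1480 B
Final fragment needs no 8-byte alignment: it can carry up to MTU - header = 1480 B
Non-final fragments needed = ceil((payload - 1480) / 1480) = ceil(575/1480) = ceil(0.3885) = 1
Number of fragments = 1 + 1 = 2
Fragment sizes (data): 1 * 1480 B + 575 B (last, 575 <= 1480 OK)
Total bytes sent = payload + n_frags * header = 2055 + 2*20 = 2055 + 40 = 2095 B

2, 2095


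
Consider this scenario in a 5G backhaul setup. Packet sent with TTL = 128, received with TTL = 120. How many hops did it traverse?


Given: initial TTL = 128, received TTL = 120
Hops = initial TTL - received TTL
Hops = 128 - 120 = 8

8


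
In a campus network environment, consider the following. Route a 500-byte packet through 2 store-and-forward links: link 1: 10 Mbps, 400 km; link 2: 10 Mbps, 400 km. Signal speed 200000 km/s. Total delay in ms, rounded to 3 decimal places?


Packet = 500 bytes = 4000 bits. Store-and-forward: sum (t_trans + t_prop) per link.
Link 1: t_trans = 4000/(10*10^6) s = 0.4000 ms; t_prop = 400/200000 s = 2.0000 ms; subtotal = 2.4000 ms
Link 2: t_trans = 4000/(10*10^6) s = 0.4000 ms; t_prop = 400/200000 s = 2.0000 ms; subtotal = 2.4000 ms
End-to-end = 2.4000 + 2.4000 = 4.8000 ms -> 4.800 ms (3 dp)

4.800


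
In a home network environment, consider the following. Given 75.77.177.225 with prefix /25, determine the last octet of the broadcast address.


Given: IP = 75.77.177.225, prefix = /25
Host bits = 32 - 25 = 7
Network last octet = 225 AND mask = 128
Host part size = 2^7 - 1 = 127
Broadcast last octet = 128 OR 127 = 255

255


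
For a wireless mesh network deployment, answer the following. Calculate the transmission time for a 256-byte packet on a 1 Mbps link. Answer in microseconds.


Given: packet = 256 bytes, bandwidth = 1 Mbps
Packet in bits = 256 * 8 = 2048 bits
Bandwidth = 1 * 10^6 = 1000000 bps
Time = 2048 / 1000000 seconds
Time in us = 2048 * 10^6 / 1000000 = 2048

2048


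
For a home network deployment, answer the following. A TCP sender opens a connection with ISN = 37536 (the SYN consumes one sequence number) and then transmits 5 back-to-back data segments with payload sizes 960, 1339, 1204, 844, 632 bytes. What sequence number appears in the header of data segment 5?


The SYN occupies sequence number ISN = 37536, so the first data byte is ISN + 1 = 37537.
SEQ of data segment i = (ISN + 1) + sum of payload sizes of segments 1..i-1.
Segment 1: SEQ = 37537, payload = 960 bytes
Segment 2: SEQ = 38497, payload = 1339 bytes
Segment 3: SEQ = 39836, payload = 1204 bytes
Segment 4: SEQ = 41040, payload = 844 bytes
Segment 5: SEQ = 41884, payload = 632 bytes
SEQ of segment 5 = 37537 + 960 + 1339 + 1204 + 844 = 41884

41884


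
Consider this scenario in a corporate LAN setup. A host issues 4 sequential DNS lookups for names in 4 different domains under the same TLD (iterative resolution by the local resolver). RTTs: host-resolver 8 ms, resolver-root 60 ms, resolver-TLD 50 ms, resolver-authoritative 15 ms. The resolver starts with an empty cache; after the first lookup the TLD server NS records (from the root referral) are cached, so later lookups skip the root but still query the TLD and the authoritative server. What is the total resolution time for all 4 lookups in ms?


Lookup 1 (cold cache): local + root + TLD + auth = 8 + 60 + 50 + 15 = 133 ms
Lookups 2..4 (TLD NS cached -> skip root; new domain -> still ask TLD and auth): local + TLD + auth = 8 + 50 + 15 = 73 ms each
Remaining 3 lookups: 3 * 73 = 219 ms
Total = 133 + 219 = 352 ms

352


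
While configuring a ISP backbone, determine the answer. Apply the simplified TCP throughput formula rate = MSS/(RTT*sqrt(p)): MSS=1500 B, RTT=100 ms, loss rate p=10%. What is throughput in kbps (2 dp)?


Given: MSS = 1500 bytes, RTT = 100 ms, loss = 10%
RTT in seconds = 100 / 1000 = 0.1
Loss rate = 10% = 0.1
sqrt(loss) = sqrt(0.1) = 0.316227766017
Throughput (bytes/s) = 1500 / (0.1 * 0.316227766017) = 47434.1649
Throughput (kbps) = 47434.1649 * 8 / 1000 = 379.473319 -> 379.47 kbps (2 dp)

379.47


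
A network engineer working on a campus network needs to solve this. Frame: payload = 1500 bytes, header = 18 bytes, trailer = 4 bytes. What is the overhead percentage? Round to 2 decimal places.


Given: payload = 1500 B, header = 18 B, trailer = 4 B
Overhead bytes = header + trailer = 18 + 4 = 22
Total frame = payload + overhead = 1500 + 22 = 1522
Overhead % = 22 / 1522 * 100 = 1.4455% -> 1.45% (2 dp)

1.45


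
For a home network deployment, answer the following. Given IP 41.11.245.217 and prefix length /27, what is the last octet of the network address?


Given: IP = 41.11.245.217, prefix = /27
Subnet mask = 255.255.255.224
Last octet of IP: 217
Last octet of mask: 224
Network last octet = 217 AND 224 = 192

192


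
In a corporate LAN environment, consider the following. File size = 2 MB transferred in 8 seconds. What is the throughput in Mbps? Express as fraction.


Given: file = 2 MB, time = 8 s
File in Mb = 2 * 8 = 16 Mb
Throughput = 16 / 8 Mbps
Throughput = 2 Mbps

2


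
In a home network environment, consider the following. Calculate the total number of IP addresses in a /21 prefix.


Given: CIDR prefix /21
Host bits = 32 - 21 = 11
Total addresses = 2^11 = 2048

2048


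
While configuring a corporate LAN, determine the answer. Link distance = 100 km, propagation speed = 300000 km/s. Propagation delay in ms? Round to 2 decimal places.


Given: distance = 100 km, speed = 300000 km/s
Delay = distance / speed = 100 / 300000 seconds
Delay in ms = 100 * 1000 / 300000
Delay = 0.3333 ms
Rounded to 2 dp = 0.33 ms

0.33


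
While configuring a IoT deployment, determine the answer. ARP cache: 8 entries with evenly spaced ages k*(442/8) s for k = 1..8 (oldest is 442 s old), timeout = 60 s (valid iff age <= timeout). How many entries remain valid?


Ages are k * 442/8 s for k = 1..8 (spacing = 55.2500 s).
Entry k is valid iff k * 442/8 <= 60 iff k <= 8 * 60 / 442 = 1.0860
n_valid = floor(1.0860) = 1
(n_stale = 8 - 1 = 7)

1


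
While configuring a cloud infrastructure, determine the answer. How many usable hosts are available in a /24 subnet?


Given: subnet mask /24
Host bits = 32 - 24 = 8
Total addresses = 2^8 = 256
Usable hosts = 256 - 2 (network + broadcast) = 254

254


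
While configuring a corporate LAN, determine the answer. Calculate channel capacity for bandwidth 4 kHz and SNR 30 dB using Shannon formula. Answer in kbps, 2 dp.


Given: B = 4 kHz, SNR = 30 dB
SNR linear = 10^(30/10) = 1000
1 + SNR = 1001
log2(1001) = 9.9672262588
C = 4 * 1000 * 9.9672262588 = 39868.9050 bps
C = 39.868905 kbps -> 39.87 kbps (2 dp)

39.87


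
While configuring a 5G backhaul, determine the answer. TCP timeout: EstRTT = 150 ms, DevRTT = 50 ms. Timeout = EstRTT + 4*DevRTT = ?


Given: EstRTT = 150 ms, DevRTT = 50 ms
Timeout = EstRTT + 4 * DevRTT
4 * DevRTT = 4 * 50 = 200
Timeout = 150 + 200 = 350 ms

350


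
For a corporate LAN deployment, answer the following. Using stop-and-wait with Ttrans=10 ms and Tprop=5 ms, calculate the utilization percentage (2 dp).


Given: Ttrans = 10 ms, Tprop = 5 ms
RTT = 2 * Tprop = 2 * 5 = 10 ms
U = Ttrans / (Ttrans + RTT)
U = 10 / (10 + 10)
U = 10 / 20 = 0.5
U% = 50.00%

50.00


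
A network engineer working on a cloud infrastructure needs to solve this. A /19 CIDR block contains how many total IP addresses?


Given: CIDR prefix /19
Host bits = 32 - 19 = 13
Total addresses = 2^13 = 8192

8192


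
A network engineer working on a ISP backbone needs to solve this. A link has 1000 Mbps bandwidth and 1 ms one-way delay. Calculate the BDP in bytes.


Given: bandwidth = 1000 Mbps, delay = 1 ms
BDP in bits = 1000 * 10^6 * 1 / 1000
BDP in bits = 1000000
BDP in bytes = 1000000 / 8 = 125000

125000


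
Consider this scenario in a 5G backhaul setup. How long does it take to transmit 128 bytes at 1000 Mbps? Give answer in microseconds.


Given: packet = 128 bytes, bandwidth = 1000 Mbps
Packet in bits = 128 * 8 = 1024 bits
Bandwidth = 1000 * 10^6 = 1000000000 bps
Time = 1024 / 1000000000 seconds
Time in us = 1024 * 10^6 / 1000000000 = 1.024

1.024


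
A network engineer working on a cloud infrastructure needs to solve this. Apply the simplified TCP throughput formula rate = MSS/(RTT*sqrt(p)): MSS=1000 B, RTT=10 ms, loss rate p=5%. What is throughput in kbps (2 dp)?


Given: MSS = 1000 bytes, RTT = 10 ms, loss = 5%
RTT in seconds = 10 / 1000 = 0.01
Loss rate = 5% = 0.05
sqrt(loss) = sqrt(0.05) = 0.223606797750
Throughput (bytes/s) = 1000 / (0.01 * 0.223606797750) = 447213.5955
Throughput (kbps) = 447213.5955 * 8 / 1000 = 3577.708764 -> 3577.71 kbps (2 dp)

3577.71


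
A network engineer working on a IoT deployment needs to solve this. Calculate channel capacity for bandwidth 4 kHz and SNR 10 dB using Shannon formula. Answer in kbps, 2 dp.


Given: B = 4 kHz, SNR = 10 dB
SNR linear = 10^(10/10) = 10
1 + SNR = 11
log2(11) = 3.4594316186
C = 4 * 1000 * 3.4594316186 = 13837.7265 bps
C = 13.837726 kbps -> 13.84 kbps (2 dp)

13.84


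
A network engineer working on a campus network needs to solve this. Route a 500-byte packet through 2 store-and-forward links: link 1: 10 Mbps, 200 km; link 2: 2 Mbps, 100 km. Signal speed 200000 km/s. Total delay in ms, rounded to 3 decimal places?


Packet = 500 bytes = 4000 bits. Store-and-forward: sum (t_trans + t_prop) per link.
Link 1: t_trans = 4000/(10*10^6) s = 0.4000 ms; t_prop = 200/200000 s = 1.0000 ms; subtotal = 1.4000 ms
Link 2: t_trans = 4000/(2*10^6) s = 2.0000 ms; t_prop = 100/200000 s = 0.5000 ms; subtotal = 2.5000 ms
End-to-end = 1.4000 + 2.5000 = 3.9000 ms -> 3.900 ms (3 dp)

3.900


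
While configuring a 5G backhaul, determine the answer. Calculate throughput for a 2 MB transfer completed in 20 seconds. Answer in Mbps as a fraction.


Given: file = 2 MB, time = 20 s
File in Mb = 2 * 8 = 16 Mb
Throughput = 16 / 20 Mbps
Throughput = 4/5 Mbps

4/5


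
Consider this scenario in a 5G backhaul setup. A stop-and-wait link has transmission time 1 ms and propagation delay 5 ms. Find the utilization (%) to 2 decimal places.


Given: Ttrans = 1 ms, Tprop = 5 ms
RTT = 2 * Tprop = 2 * 5 = 10 ms
U = Ttrans / (Ttrans + RTT)
U = 1 / (1 + 10)
U = 1 / 11 = 0.090909
U% = 9.09%

9.09


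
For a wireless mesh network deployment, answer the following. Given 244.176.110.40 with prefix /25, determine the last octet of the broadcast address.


Given: IP = 244.176.110.40, prefix = /25
Host bits = 32 - 25 = 7
Network last octet = 40 AND mask = 0
Host part size = 2^7 - 1 = 127
Broadcast last octet = 0 OR 127 = 127

127


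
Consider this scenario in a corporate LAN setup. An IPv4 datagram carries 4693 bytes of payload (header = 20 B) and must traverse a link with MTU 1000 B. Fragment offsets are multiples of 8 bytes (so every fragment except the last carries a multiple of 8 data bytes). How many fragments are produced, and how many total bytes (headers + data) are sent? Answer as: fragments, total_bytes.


Max data per non-final fragment = floor((MTU - header)/8)*8 = floor((1000 - 20)/8)*8 = floor(980/8)*8 = 976 B
Final fragment needs no 8-byte alignment: it can carry up to MTU - header = 980 B
Non-final fragments needed = ceil((payload - 980) / 976) = ceil(3713/976) = ceil(3.8043) = 4
Number of fragments = 4 + 1 = 5
Fragment sizes (data): 4 * 976 B + 789 B (last, 789 <= 980 OK)
Total bytes sent = payload + n_frags * header = 4693 + 5*20 = 4693 + 100 = 4793 B

5, 4793
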